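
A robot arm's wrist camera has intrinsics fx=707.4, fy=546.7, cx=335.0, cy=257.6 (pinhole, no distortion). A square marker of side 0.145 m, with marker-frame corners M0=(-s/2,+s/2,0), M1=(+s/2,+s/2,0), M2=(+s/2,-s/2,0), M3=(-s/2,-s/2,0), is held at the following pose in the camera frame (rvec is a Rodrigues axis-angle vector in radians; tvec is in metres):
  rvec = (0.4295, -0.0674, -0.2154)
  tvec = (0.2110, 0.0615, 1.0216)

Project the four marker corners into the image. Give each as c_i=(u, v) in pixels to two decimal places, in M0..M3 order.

Intrinsics K: fx=707.4, fy=546.7, cx=335.0, cy=257.6
Marker side s = 0.145 m; corners in marker frame (Z=0):
  M0 = (-0.0725, +0.0725, 0)
  M1 = (+0.0725, +0.0725, 0)
  M2 = (+0.0725, -0.0725, 0)
  M3 = (-0.0725, -0.0725, 0)
rvec = (0.4295, -0.0674, -0.2154), |rvec| = θ = 0.48519 rad = 27.799°
Rodrigues: sinθ=0.46638, 1−cosθ=0.11541; R = I + sinθ·[k]× + (1−cosθ)·[k]×²:
    [+0.97503 +0.19286 -0.11014]
    [-0.22124 +0.88681 -0.40573]
    [+0.01943 +0.41996 +0.90733]
t = (0.2110, 0.0615, 1.0216) m
M0: Pc = R·M0+t = (+0.15429, +0.14183, +1.05064); u = 707.4·(+0.15429)/1.05064 + 335.0 = 438.8860, v = 546.7·(+0.14183)/1.05064 + 257.6 = 331.4033
M1: Pc = R·M1+t = (+0.29567, +0.10975, +1.05346); u = 707.4·(+0.29567)/1.05346 + 335.0 = 533.5445, v = 546.7·(+0.10975)/1.05346 + 257.6 = 314.5578
M2: Pc = R·M2+t = (+0.26771, -0.01883, +0.99256); u = 707.4·(+0.26771)/0.99256 + 335.0 = 525.7955, v = 546.7·(-0.01883)/0.99256 + 257.6 = 247.2264
M3: Pc = R·M3+t = (+0.12633, +0.01325, +0.98974); u = 707.4·(+0.12633)/0.98974 + 335.0 = 425.2909, v = 546.7·(+0.01325)/0.98974 + 257.6 = 264.9166

c0=(438.89, 331.40) c1=(533.54, 314.56) c2=(525.80, 247.23) c3=(425.29, 264.92)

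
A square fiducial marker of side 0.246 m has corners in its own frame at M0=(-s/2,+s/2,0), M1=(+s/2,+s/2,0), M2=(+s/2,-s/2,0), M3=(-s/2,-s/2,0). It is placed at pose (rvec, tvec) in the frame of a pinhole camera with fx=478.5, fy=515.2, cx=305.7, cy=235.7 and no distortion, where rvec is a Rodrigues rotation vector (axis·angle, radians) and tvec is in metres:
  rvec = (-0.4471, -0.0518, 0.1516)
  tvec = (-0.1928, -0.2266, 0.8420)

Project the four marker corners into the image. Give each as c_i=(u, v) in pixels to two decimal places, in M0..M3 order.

Intrinsics K: fx=478.5, fy=515.2, cx=305.7, cy=235.7
Marker side s = 0.246 m; corners in marker frame (Z=0):
  M0 = (-0.1230, +0.1230, 0)
  M1 = (+0.1230, +0.1230, 0)
  M2 = (+0.1230, -0.1230, 0)
  M3 = (-0.1230, -0.1230, 0)
rvec = (-0.4471, -0.0518, 0.1516), |rvec| = θ = 0.47494 rad = 27.212°
Rodrigues: sinθ=0.45728, 1−cosθ=0.11068; R = I + sinθ·[k]× + (1−cosθ)·[k]×²:
    [+0.98741 -0.13460 -0.08313]
    [+0.15733 +0.89064 +0.42663]
    [+0.01662 -0.43433 +0.90060]
t = (-0.1928, -0.2266, 0.8420) m
M0: Pc = R·M0+t = (-0.33081, -0.13640, +0.78653); u = 478.5·(-0.33081)/0.78653 + 305.7 = 104.4483, v = 515.2·(-0.13640)/0.78653 + 235.7 = 146.3525
M1: Pc = R·M1+t = (-0.08790, -0.09770, +0.79062); u = 478.5·(-0.08790)/0.79062 + 305.7 = 252.4981, v = 515.2·(-0.09770)/0.79062 + 235.7 = 172.0348
M2: Pc = R·M2+t = (-0.05479, -0.31680, +0.89747); u = 478.5·(-0.05479)/0.89747 + 305.7 = 276.4861, v = 515.2·(-0.31680)/0.89747 + 235.7 = 53.8394
M3: Pc = R·M3+t = (-0.29770, -0.35550, +0.89338); u = 478.5·(-0.29770)/0.89338 + 305.7 = 146.2525, v = 515.2·(-0.35550)/0.89338 + 235.7 = 30.6879

c0=(104.45, 146.35) c1=(252.50, 172.03) c2=(276.49, 53.84) c3=(146.25, 30.69)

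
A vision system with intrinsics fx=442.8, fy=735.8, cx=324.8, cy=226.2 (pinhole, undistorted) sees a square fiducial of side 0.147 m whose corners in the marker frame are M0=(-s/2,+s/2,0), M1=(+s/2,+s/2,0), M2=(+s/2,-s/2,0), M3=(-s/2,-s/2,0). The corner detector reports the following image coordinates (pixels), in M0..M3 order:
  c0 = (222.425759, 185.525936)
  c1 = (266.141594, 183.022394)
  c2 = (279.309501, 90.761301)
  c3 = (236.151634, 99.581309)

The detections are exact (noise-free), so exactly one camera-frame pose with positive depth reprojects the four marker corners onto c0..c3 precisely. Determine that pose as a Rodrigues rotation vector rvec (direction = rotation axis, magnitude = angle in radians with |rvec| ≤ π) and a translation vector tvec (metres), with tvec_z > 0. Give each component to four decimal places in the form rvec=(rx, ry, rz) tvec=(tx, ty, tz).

Intrinsics K: fx=442.8, fy=735.8, cx=324.8, cy=226.2
Marker side s = 0.147 m; corners in marker frame (Z=0):
  M0 = (-0.0735, +0.0735, 0)
  M1 = (+0.0735, +0.0735, 0)
  M2 = (+0.0735, -0.0735, 0)
  M3 = (-0.0735, -0.0735, 0)
Detected image corners:
  c0 = (222.425759, 185.525936) px
  c1 = (266.141594, 183.022394) px
  c2 = (279.309501, 90.761301) px
  c3 = (236.151634, 99.581309) px
Planar DLT: solve 8×8 A·h = b for H (H[2,2]=1):
  H  [+170.55832 -152.14367 +250.33213]
  H  [-108.42032 +571.62393 +139.03572]
  H  [-0.49758 -0.24142 +1.00000]
B = K⁻¹H; ‖b₁‖=0.900204, ‖b₂‖=0.900204; λ = 2/(‖b₁‖+‖b₂‖) = 1.110859, sign → tz>0 ⇒ λ=+1.110859
r₁ = λ·B[:,0] = (+0.83333,+0.00624,-0.55274); r₂ = λ·B[:,1] = (-0.18497,+0.94544,-0.26819)
r₃ = r₁×r₂ = (+0.52091,+0.32573,+0.78902); SVD([r₁ r₂ r₃]) → R = UVᵀ:
  R  [+0.83333 -0.18497 +0.52091]
  R  [+0.00624 +0.94544 +0.32573]
  R  [-0.55274 -0.26819 +0.78902]
t = (-0.18682, -0.13159, +1.11086) m
tr R = 2.567790; θ = arccos((tr R − 1)/2) = 0.669882 rad = 38.381°
axis k = ((R−Rᵀ)₃₂, (R−Rᵀ)₁₃, (R−Rᵀ)₂₁) / (2 sinθ) = (-0.478273, +0.864608, +0.153976)
rvec = θ·k = (-0.320386, +0.579185, +0.103146)

rvec=(-0.3204, 0.5792, 0.1031) tvec=(-0.1868, -0.1316, 1.1109)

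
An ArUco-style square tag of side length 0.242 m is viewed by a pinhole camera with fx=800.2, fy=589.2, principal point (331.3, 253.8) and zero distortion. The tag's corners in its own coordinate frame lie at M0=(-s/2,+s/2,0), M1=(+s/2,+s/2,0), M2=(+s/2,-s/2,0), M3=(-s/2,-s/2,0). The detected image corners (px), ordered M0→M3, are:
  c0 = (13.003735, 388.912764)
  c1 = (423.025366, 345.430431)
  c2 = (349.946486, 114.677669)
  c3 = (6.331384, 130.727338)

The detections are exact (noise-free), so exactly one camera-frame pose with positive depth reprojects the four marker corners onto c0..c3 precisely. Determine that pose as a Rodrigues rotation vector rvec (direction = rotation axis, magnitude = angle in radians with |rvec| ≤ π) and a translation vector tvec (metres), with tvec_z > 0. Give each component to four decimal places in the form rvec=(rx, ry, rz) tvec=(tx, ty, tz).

rvec=(-0.4295, -0.1685, -0.1484) tvec=(-0.0826, -0.0185, 0.5220)

Intrinsics K: fx=800.2, fy=589.2, cx=331.3, cy=253.8
Marker side s = 0.242 m; corners in marker frame (Z=0):
  M0 = (-0.1210, +0.1210, 0)
  M1 = (+0.1210, +0.1210, 0)
  M2 = (+0.1210, -0.1210, 0)
  M3 = (-0.1210, -0.1210, 0)
Detected image corners:
  c0 = (13.003735, 388.912764) px
  c1 = (423.025366, 345.430431) px
  c2 = (349.946486, 114.677669) px
  c3 = (6.331384, 130.727338) px
Planar DLT: solve 8×8 A·h = b for H (H[2,2]=1):
  H  [+1617.69923 +18.91756 +204.66627]
  H  [-27.04815 +819.69837 +232.92011]
  H  [+0.37025 -0.76740 +1.00000]
B = K⁻¹H; ‖b₁‖=1.915702, ‖b₂‖=1.915702; λ = 2/(‖b₁‖+‖b₂‖) = 0.522002, sign → tz>0 ⇒ λ=+0.522002
r₁ = λ·B[:,0] = (+0.97527,-0.10722,+0.19327); r₂ = λ·B[:,1] = (+0.17819,+0.89877,-0.40059)
r₃ = r₁×r₂ = (-0.13076,+0.42512,+0.89564); SVD([r₁ r₂ r₃]) → R = UVᵀ:
  R  [+0.97527 +0.17819 -0.13076]
  R  [-0.10722 +0.89877 +0.42512]
  R  [+0.19327 -0.40059 +0.89564]
t = (-0.08261, -0.01850, +0.52200) m
tr R = 2.769678; θ = arccos((tr R − 1)/2) = 0.484648 rad = 27.768°
axis k = ((R−Rᵀ)₃₂, (R−Rᵀ)₁₃, (R−Rᵀ)₂₁) / (2 sinθ) = (-0.886144, -0.347750, -0.306299)
rvec = θ·k = (-0.429468, -0.168536, -0.148447)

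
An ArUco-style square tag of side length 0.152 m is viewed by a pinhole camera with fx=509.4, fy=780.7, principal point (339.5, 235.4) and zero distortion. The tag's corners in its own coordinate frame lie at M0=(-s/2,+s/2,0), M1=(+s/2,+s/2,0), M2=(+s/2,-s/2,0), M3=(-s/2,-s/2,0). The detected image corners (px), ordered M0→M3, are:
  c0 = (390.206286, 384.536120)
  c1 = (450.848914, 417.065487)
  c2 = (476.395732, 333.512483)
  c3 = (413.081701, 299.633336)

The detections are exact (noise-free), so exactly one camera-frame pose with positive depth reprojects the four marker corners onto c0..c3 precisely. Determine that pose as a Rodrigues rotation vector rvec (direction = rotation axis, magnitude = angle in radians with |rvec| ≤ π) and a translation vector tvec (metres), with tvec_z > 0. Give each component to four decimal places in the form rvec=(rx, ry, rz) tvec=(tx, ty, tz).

Intrinsics K: fx=509.4, fy=780.7, cx=339.5, cy=235.4
Marker side s = 0.152 m; corners in marker frame (Z=0):
  M0 = (-0.0760, +0.0760, 0)
  M1 = (+0.0760, +0.0760, 0)
  M2 = (+0.0760, -0.0760, 0)
  M3 = (-0.0760, -0.0760, 0)
Detected image corners:
  c0 = (390.206286, 384.536120) px
  c1 = (450.848914, 417.065487) px
  c2 = (476.395732, 333.512483) px
  c3 = (413.081701, 299.633336) px
Planar DLT: solve 8×8 A·h = b for H (H[2,2]=1):
  H  [+405.18068 -37.53052 +432.36127]
  H  [+216.37795 +655.07260 +359.58062]
  H  [-0.00551 +0.28141 +1.00000]
B = K⁻¹H; ‖b₁‖=0.846345, ‖b₂‖=0.846345; λ = 2/(‖b₁‖+‖b₂‖) = 1.181552, sign → tz>0 ⇒ λ=+1.181552
r₁ = λ·B[:,0] = (+0.94415,+0.32944,-0.00651); r₂ = λ·B[:,1] = (-0.30866,+0.89116,+0.33251)
r₃ = r₁×r₂ = (+0.11534,-0.31193,+0.94308); SVD([r₁ r₂ r₃]) → R = UVᵀ:
  R  [+0.94415 -0.30866 +0.11534]
  R  [+0.32944 +0.89116 -0.31193]
  R  [-0.00651 +0.33251 +0.94308]
t = (+0.21539, +0.18794, +1.18155) m
tr R = 2.778395; θ = arccos((tr R − 1)/2) = 0.475209 rad = 27.227°
axis k = ((R−Rᵀ)₃₂, (R−Rᵀ)₁₃, (R−Rᵀ)₂₁) / (2 sinθ) = (+0.704263, +0.133164, +0.697338)
rvec = θ·k = (+0.334672, +0.063281, +0.331381)

rvec=(0.3347, 0.0633, 0.3314) tvec=(0.2154, 0.1879, 1.1816)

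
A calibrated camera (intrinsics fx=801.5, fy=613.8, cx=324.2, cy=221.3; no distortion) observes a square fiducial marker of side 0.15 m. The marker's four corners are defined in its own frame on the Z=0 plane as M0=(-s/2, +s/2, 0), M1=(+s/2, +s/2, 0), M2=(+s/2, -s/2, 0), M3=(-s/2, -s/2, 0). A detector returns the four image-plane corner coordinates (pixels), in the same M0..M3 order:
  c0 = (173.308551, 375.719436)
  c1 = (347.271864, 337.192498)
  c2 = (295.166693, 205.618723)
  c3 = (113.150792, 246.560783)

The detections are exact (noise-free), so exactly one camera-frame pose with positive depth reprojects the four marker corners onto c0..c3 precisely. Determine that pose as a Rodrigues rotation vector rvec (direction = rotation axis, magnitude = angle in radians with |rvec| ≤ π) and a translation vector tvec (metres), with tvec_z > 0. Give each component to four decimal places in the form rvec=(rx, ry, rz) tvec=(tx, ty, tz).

Intrinsics K: fx=801.5, fy=613.8, cx=324.2, cy=221.3
Marker side s = 0.15 m; corners in marker frame (Z=0):
  M0 = (-0.0750, +0.0750, 0)
  M1 = (+0.0750, +0.0750, 0)
  M2 = (+0.0750, -0.0750, 0)
  M3 = (-0.0750, -0.0750, 0)
Detected image corners:
  c0 = (173.308551, 375.719436) px
  c1 = (347.271864, 337.192498) px
  c2 = (295.166693, 205.618723) px
  c3 = (113.150792, 246.560783) px
Planar DLT: solve 8×8 A·h = b for H (H[2,2]=1):
  H  [+1179.28229 +446.41926 +232.68620]
  H  [-273.09966 +959.58837 +292.83470]
  H  [-0.02881 +0.31070 +1.00000]
B = K⁻¹H; ‖b₁‖=1.545619, ‖b₂‖=1.545619; λ = 2/(‖b₁‖+‖b₂‖) = 0.646990, sign → tz>0 ⇒ λ=+0.646990
r₁ = λ·B[:,0] = (+0.95948,-0.28115,-0.01864); r₂ = λ·B[:,1] = (+0.27905,+0.93900,+0.20102)
r₃ = r₁×r₂ = (-0.03901,-0.19807,+0.97941); SVD([r₁ r₂ r₃]) → R = UVᵀ:
  R  [+0.95948 +0.27905 -0.03901]
  R  [-0.28115 +0.93900 -0.19807]
  R  [-0.01864 +0.20102 +0.97941]
t = (-0.07387, +0.07540, +0.64699) m
tr R = 2.877895; θ = arccos((tr R − 1)/2) = 0.351238 rad = 20.124°
axis k = ((R−Rᵀ)₃₂, (R−Rᵀ)₁₃, (R−Rᵀ)₂₁) / (2 sinθ) = (+0.579974, -0.029613, -0.814097)
rvec = θ·k = (+0.203709, -0.010401, -0.285942)

rvec=(0.2037, -0.0104, -0.2859) tvec=(-0.0739, 0.0754, 0.6470)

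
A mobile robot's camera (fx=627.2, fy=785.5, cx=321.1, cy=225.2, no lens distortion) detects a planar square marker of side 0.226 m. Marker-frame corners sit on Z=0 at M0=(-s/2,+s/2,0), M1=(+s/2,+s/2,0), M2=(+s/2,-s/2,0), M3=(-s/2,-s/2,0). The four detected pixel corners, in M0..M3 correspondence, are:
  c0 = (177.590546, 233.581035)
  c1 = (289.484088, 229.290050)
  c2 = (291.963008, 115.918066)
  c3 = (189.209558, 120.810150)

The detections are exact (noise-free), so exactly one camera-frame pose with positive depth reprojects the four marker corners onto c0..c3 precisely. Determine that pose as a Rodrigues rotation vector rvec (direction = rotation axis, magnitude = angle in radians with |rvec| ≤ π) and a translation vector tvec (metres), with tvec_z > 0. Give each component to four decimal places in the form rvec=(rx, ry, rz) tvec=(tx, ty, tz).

rvec=(-0.5207, 0.0579, -0.0168) tvec=(-0.1759, -0.0880, 1.3118)

Intrinsics K: fx=627.2, fy=785.5, cx=321.1, cy=225.2
Marker side s = 0.226 m; corners in marker frame (Z=0):
  M0 = (-0.1130, +0.1130, 0)
  M1 = (+0.1130, +0.1130, 0)
  M2 = (+0.1130, -0.1130, 0)
  M3 = (-0.1130, -0.1130, 0)
Detected image corners:
  c0 = (177.590546, 233.581035) px
  c1 = (289.484088, 229.290050) px
  c2 = (291.963008, 115.918066) px
  c3 = (189.209558, 120.810150) px
Planar DLT: solve 8×8 A·h = b for H (H[2,2]=1):
  H  [+464.78735 -121.21757 +236.97684]
  H  [-27.18213 +433.95526 +172.48619]
  H  [-0.03893 -0.37939 +1.00000]
B = K⁻¹H; ‖b₁‖=0.762337, ‖b₂‖=0.762337; λ = 2/(‖b₁‖+‖b₂‖) = 1.311756, sign → tz>0 ⇒ λ=+1.311756
r₁ = λ·B[:,0] = (+0.99822,-0.03075,-0.05106); r₂ = λ·B[:,1] = (+0.00126,+0.86737,-0.49767)
r₃ = r₁×r₂ = (+0.05960,+0.49672,+0.86586); SVD([r₁ r₂ r₃]) → R = UVᵀ:
  R  [+0.99822 +0.00126 +0.05960]
  R  [-0.03075 +0.86737 +0.49672]
  R  [-0.05106 -0.49767 +0.86586]
t = (-0.17594, -0.08803, +1.31176) m
tr R = 2.731455; θ = arccos((tr R − 1)/2) = 0.524194 rad = 30.034°
axis k = ((R−Rᵀ)₃₂, (R−Rᵀ)₁₃, (R−Rᵀ)₂₁) / (2 sinθ) = (-0.993356, +0.110547, -0.031983)
rvec = θ·k = (-0.520712, +0.057948, -0.016766)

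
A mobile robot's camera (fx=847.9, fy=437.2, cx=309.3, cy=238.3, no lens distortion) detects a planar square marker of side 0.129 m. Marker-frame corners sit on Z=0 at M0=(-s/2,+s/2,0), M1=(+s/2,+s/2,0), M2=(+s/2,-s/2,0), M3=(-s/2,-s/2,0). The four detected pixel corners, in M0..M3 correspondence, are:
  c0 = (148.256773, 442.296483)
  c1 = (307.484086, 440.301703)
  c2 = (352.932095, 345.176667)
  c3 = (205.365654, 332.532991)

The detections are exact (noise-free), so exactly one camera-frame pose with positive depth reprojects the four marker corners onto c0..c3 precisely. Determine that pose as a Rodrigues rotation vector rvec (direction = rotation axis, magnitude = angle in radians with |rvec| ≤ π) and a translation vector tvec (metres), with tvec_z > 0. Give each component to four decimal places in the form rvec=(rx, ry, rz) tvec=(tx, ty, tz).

rvec=(-0.0287, -0.6859, 0.2849) tvec=(-0.0326, 0.1919, 0.5547)

Intrinsics K: fx=847.9, fy=437.2, cx=309.3, cy=238.3
Marker side s = 0.129 m; corners in marker frame (Z=0):
  M0 = (-0.0645, +0.0645, 0)
  M1 = (+0.0645, +0.0645, 0)
  M2 = (+0.0645, -0.0645, 0)
  M3 = (-0.0645, -0.0645, 0)
Detected image corners:
  c0 = (148.256773, 442.296483) px
  c1 = (307.484086, 440.301703) px
  c2 = (352.932095, 345.176667) px
  c3 = (205.365654, 332.532991) px
Planar DLT: solve 8×8 A·h = b for H (H[2,2]=1):
  H  [+1472.14169 -448.81582 +259.40077]
  H  [+478.51073 +706.07929 +389.55791]
  H  [+1.11888 -0.21526 +1.00000]
B = K⁻¹H; ‖b₁‖=1.802924, ‖b₂‖=1.802924; λ = 2/(‖b₁‖+‖b₂‖) = 0.554655, sign → tz>0 ⇒ λ=+0.554655
r₁ = λ·B[:,0] = (+0.73662,+0.26880,+0.62059); r₂ = λ·B[:,1] = (-0.25004,+0.96085,-0.11939)
r₃ = r₁×r₂ = (-0.62839,-0.06722,+0.77499); SVD([r₁ r₂ r₃]) → R = UVᵀ:
  R  [+0.73662 -0.25004 -0.62839]
  R  [+0.26880 +0.96085 -0.06722]
  R  [+0.62059 -0.11939 +0.77499]
t = (-0.03264, +0.19189, +0.55465) m
tr R = 2.472460; θ = arccos((tr R − 1)/2) = 0.743314 rad = 42.589°
axis k = ((R−Rᵀ)₃₂, (R−Rᵀ)₁₃, (R−Rᵀ)₂₁) / (2 sinθ) = (-0.038546, -0.922800, +0.383346)
rvec = θ·k = (-0.028652, -0.685930, +0.284947)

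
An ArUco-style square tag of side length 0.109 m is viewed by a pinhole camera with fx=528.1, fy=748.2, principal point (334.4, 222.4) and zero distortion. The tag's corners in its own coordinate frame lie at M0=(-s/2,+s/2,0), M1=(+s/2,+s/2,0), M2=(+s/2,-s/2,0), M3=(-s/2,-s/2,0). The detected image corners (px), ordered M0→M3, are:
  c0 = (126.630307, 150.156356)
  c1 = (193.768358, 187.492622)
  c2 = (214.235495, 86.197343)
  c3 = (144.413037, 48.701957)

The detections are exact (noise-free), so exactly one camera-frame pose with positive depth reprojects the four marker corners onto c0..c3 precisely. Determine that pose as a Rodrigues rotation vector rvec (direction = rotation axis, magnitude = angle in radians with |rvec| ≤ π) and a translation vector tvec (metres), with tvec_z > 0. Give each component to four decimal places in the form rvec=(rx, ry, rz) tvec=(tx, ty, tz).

Intrinsics K: fx=528.1, fy=748.2, cx=334.4, cy=222.4
Marker side s = 0.109 m; corners in marker frame (Z=0):
  M0 = (-0.0545, +0.0545, 0)
  M1 = (+0.0545, +0.0545, 0)
  M2 = (+0.0545, -0.0545, 0)
  M3 = (-0.0545, -0.0545, 0)
Detected image corners:
  c0 = (126.630307, 150.156356) px
  c1 = (193.768358, 187.492622) px
  c2 = (214.235495, 86.197343) px
  c3 = (144.413037, 48.701957) px
Planar DLT: solve 8×8 A·h = b for H (H[2,2]=1):
  H  [+609.82660 -119.42060 +169.38980]
  H  [+330.57807 +968.99500 +118.93840]
  H  [-0.10728 +0.32967 +1.00000]
B = K⁻¹H; ‖b₁‖=1.315627, ‖b₂‖=1.315627; λ = 2/(‖b₁‖+‖b₂‖) = 0.760094, sign → tz>0 ⇒ λ=+0.760094
r₁ = λ·B[:,0] = (+0.92935,+0.36007,-0.08154); r₂ = λ·B[:,1] = (-0.33055,+0.90991,+0.25058)
r₃ = r₁×r₂ = (+0.16442,-0.20593,+0.96466); SVD([r₁ r₂ r₃]) → R = UVᵀ:
  R  [+0.92935 -0.33055 +0.16442]
  R  [+0.36007 +0.90991 -0.20593]
  R  [-0.08154 +0.25058 +0.96466]
t = (-0.23750, -0.10511, +0.76009) m
tr R = 2.803925; θ = arccos((tr R − 1)/2) = 0.446504 rad = 25.583°
axis k = ((R−Rᵀ)₃₂, (R−Rᵀ)₁₃, (R−Rᵀ)₂₁) / (2 sinθ) = (+0.528590, +0.284799, +0.799676)
rvec = θ·k = (+0.236017, +0.127164, +0.357058)

rvec=(0.2360, 0.1272, 0.3571) tvec=(-0.2375, -0.1051, 0.7601)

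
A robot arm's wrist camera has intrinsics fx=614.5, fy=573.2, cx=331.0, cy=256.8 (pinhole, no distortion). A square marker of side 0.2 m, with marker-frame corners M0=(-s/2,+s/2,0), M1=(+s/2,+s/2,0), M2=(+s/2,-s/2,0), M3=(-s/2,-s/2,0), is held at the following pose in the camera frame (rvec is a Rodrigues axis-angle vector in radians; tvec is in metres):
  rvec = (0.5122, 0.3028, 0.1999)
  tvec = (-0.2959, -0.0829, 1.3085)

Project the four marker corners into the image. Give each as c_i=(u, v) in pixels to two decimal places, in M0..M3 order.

Intrinsics K: fx=614.5, fy=573.2, cx=331.0, cy=256.8
Marker side s = 0.2 m; corners in marker frame (Z=0):
  M0 = (-0.1000, +0.1000, 0)
  M1 = (+0.1000, +0.1000, 0)
  M2 = (+0.1000, -0.1000, 0)
  M3 = (-0.1000, -0.1000, 0)
rvec = (0.5122, 0.3028, 0.1999), |rvec| = θ = 0.62769 rad = 35.964°
Rodrigues: sinθ=0.58728, 1−cosθ=0.19061; R = I + sinθ·[k]× + (1−cosθ)·[k]×²:
    [+0.93631 -0.11200 +0.33284]
    [+0.26206 +0.85374 -0.44994]
    [-0.23377 +0.50851 +0.82872]
t = (-0.2959, -0.0829, 1.3085) m
M0: Pc = R·M0+t = (-0.40073, -0.02373, +1.38273); u = 614.5·(-0.40073)/1.38273 + 331.0 = 152.9108, v = 573.2·(-0.02373)/1.38273 + 256.8 = 246.9621
M1: Pc = R·M1+t = (-0.21347, +0.02868, +1.33597); u = 614.5·(-0.21347)/1.33597 + 331.0 = 232.8121, v = 573.2·(+0.02868)/1.33597 + 256.8 = 269.1055
M2: Pc = R·M2+t = (-0.19107, -0.14207, +1.23427); u = 614.5·(-0.19107)/1.23427 + 331.0 = 235.8733, v = 573.2·(-0.14207)/1.23427 + 256.8 = 190.8232
M3: Pc = R·M3+t = (-0.37833, -0.19448, +1.28103); u = 614.5·(-0.37833)/1.28103 + 331.0 = 149.5169, v = 573.2·(-0.19448)/1.28103 + 256.8 = 169.7789

c0=(152.91, 246.96) c1=(232.81, 269.11) c2=(235.87, 190.82) c3=(149.52, 169.78)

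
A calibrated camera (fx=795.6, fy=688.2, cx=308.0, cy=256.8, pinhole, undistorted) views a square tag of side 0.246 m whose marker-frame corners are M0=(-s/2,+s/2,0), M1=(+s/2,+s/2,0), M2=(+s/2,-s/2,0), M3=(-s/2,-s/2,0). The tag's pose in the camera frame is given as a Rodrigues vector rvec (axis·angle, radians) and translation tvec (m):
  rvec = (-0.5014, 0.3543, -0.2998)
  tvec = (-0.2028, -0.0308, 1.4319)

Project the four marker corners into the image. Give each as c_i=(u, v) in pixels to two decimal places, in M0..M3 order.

Intrinsics K: fx=795.6, fy=688.2, cx=308.0, cy=256.8
Marker side s = 0.246 m; corners in marker frame (Z=0):
  M0 = (-0.1230, +0.1230, 0)
  M1 = (+0.1230, +0.1230, 0)
  M2 = (+0.1230, -0.1230, 0)
  M3 = (-0.1230, -0.1230, 0)
rvec = (-0.5014, 0.3543, -0.2998), |rvec| = θ = 0.68324 rad = 39.146°
Rodrigues: sinθ=0.63131, 1−cosθ=0.22447; R = I + sinθ·[k]× + (1−cosθ)·[k]×²:
    [+0.89642 +0.19159 +0.39965]
    [-0.36243 +0.83589 +0.41222]
    [-0.25509 -0.51437 +0.81875]
t = (-0.2028, -0.0308, 1.4319) m
M0: Pc = R·M0+t = (-0.28949, +0.11659, +1.40001); u = 795.6·(-0.28949)/1.40001 + 308.0 = 143.4858, v = 688.2·(+0.11659)/1.40001 + 256.8 = 314.1141
M1: Pc = R·M1+t = (-0.06897, +0.02744, +1.33726); u = 795.6·(-0.06897)/1.33726 + 308.0 = 266.9638, v = 688.2·(+0.02744)/1.33726 + 256.8 = 270.9193
M2: Pc = R·M2+t = (-0.11611, -0.17819, +1.46379); u = 795.6·(-0.11611)/1.46379 + 308.0 = 244.8940, v = 688.2·(-0.17819)/1.46379 + 256.8 = 173.0220
M3: Pc = R·M3+t = (-0.33663, -0.08904, +1.52654); u = 795.6·(-0.33663)/1.52654 + 308.0 = 132.5583, v = 688.2·(-0.08904)/1.52654 + 256.8 = 216.6607

c0=(143.49, 314.11) c1=(266.96, 270.92) c2=(244.89, 173.02) c3=(132.56, 216.66)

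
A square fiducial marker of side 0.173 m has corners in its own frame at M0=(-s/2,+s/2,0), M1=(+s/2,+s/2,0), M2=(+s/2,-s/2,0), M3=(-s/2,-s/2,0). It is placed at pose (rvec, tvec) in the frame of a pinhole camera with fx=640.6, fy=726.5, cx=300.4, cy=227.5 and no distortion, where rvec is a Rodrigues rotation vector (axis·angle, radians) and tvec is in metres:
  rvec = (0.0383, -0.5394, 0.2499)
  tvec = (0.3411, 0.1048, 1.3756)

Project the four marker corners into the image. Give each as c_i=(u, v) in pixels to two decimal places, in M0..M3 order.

Intrinsics K: fx=640.6, fy=726.5, cx=300.4, cy=227.5
Marker side s = 0.173 m; corners in marker frame (Z=0):
  M0 = (-0.0865, +0.0865, 0)
  M1 = (+0.0865, +0.0865, 0)
  M2 = (+0.0865, -0.0865, 0)
  M3 = (-0.0865, -0.0865, 0)
rvec = (0.0383, -0.5394, 0.2499), |rvec| = θ = 0.59571 rad = 34.132°
Rodrigues: sinθ=0.56110, 1−cosθ=0.17225; R = I + sinθ·[k]× + (1−cosθ)·[k]×²:
    [+0.82846 -0.24541 -0.50341]
    [+0.22535 +0.96898 -0.10150]
    [+0.51270 -0.02935 +0.85806]
t = (0.3411, 0.1048, 1.3756) m
M0: Pc = R·M0+t = (+0.24821, +0.16912, +1.32871); u = 640.6·(+0.24821)/1.32871 + 300.4 = 420.0674, v = 726.5·(+0.16912)/1.32871 + 227.5 = 319.9716
M1: Pc = R·M1+t = (+0.39153, +0.20811, +1.41741); u = 640.6·(+0.39153)/1.41741 + 300.4 = 477.3544, v = 726.5·(+0.20811)/1.41741 + 227.5 = 334.1674
M2: Pc = R·M2+t = (+0.43399, +0.04048, +1.42249); u = 640.6·(+0.43399)/1.42249 + 300.4 = 495.8420, v = 726.5·(+0.04048)/1.42249 + 227.5 = 248.1724
M3: Pc = R·M3+t = (+0.29067, +0.00149, +1.33379); u = 640.6·(+0.29067)/1.33379 + 300.4 = 440.0025, v = 726.5·(+0.00149)/1.33379 + 227.5 = 228.3119

c0=(420.07, 319.97) c1=(477.35, 334.17) c2=(495.84, 248.17) c3=(440.00, 228.31)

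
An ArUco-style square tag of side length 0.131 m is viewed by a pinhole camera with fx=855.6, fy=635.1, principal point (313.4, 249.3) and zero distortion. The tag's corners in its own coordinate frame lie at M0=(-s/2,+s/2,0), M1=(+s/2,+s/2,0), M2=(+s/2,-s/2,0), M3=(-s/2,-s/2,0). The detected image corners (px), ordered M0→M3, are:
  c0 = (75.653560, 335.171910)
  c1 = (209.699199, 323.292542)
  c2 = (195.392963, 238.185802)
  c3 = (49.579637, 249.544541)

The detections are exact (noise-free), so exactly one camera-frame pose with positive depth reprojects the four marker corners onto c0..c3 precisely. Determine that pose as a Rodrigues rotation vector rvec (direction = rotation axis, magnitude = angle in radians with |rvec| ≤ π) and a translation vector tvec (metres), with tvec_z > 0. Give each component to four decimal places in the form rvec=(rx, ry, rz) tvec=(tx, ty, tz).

Intrinsics K: fx=855.6, fy=635.1, cx=313.4, cy=249.3
Marker side s = 0.131 m; corners in marker frame (Z=0):
  M0 = (-0.0655, +0.0655, 0)
  M1 = (+0.0655, +0.0655, 0)
  M2 = (+0.0655, -0.0655, 0)
  M3 = (-0.0655, -0.0655, 0)
Detected image corners:
  c0 = (75.653560, 335.171910) px
  c1 = (209.699199, 323.292542) px
  c2 = (195.392963, 238.185802) px
  c3 = (49.579637, 249.544541) px
Planar DLT: solve 8×8 A·h = b for H (H[2,2]=1):
  H  [+1083.74587 +236.33602 +133.59523]
  H  [-51.13762 +830.16295 +288.24051]
  H  [+0.13135 +0.62301 +1.00000]
B = K⁻¹H; ‖b₁‖=1.232693, ‖b₂‖=1.232692; λ = 2/(‖b₁‖+‖b₂‖) = 0.811232, sign → tz>0 ⇒ λ=+0.811232
r₁ = λ·B[:,0] = (+0.98852,-0.10715,+0.10656); r₂ = λ·B[:,1] = (+0.03895,+0.86200,+0.50541)
r₃ = r₁×r₂ = (-0.14600,-0.49545,+0.85628); SVD([r₁ r₂ r₃]) → R = UVᵀ:
  R  [+0.98852 +0.03895 -0.14600]
  R  [-0.10715 +0.86200 -0.49545]
  R  [+0.10656 +0.50541 +0.85628]
t = (-0.17048, +0.04974, +0.81123) m
tr R = 2.706795; θ = arccos((tr R − 1)/2) = 0.548328 rad = 31.417°
axis k = ((R−Rᵀ)₃₂, (R−Rᵀ)₁₃, (R−Rᵀ)₂₁) / (2 sinθ) = (+0.960037, -0.242260, -0.140142)
rvec = θ·k = (+0.526415, -0.132838, -0.076844)

rvec=(0.5264, -0.1328, -0.0768) tvec=(-0.1705, 0.0497, 0.8112)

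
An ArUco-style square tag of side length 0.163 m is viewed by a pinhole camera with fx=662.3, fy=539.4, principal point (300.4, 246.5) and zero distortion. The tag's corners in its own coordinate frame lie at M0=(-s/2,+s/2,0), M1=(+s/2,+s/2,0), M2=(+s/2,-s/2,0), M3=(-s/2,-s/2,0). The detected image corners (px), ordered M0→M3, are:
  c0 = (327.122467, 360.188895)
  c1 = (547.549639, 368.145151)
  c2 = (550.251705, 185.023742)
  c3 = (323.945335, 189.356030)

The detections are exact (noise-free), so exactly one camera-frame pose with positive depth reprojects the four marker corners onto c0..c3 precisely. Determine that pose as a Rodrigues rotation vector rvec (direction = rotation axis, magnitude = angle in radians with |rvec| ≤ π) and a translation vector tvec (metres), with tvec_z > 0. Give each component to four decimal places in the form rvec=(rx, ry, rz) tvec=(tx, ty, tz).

Intrinsics K: fx=662.3, fy=539.4, cx=300.4, cy=246.5
Marker side s = 0.163 m; corners in marker frame (Z=0):
  M0 = (-0.0815, +0.0815, 0)
  M1 = (+0.0815, +0.0815, 0)
  M2 = (+0.0815, -0.0815, 0)
  M3 = (-0.0815, -0.0815, 0)
Detected image corners:
  c0 = (327.122467, 360.188895) px
  c1 = (547.549639, 368.145151) px
  c2 = (550.251705, 185.023742) px
  c3 = (323.945335, 189.356030) px
Planar DLT: solve 8×8 A·h = b for H (H[2,2]=1):
  H  [+1183.13681 +72.88538 +433.32635]
  H  [-106.27837 +1129.07675 +276.81470]
  H  [-0.42764 +0.16193 +1.00000]
B = K⁻¹H; ‖b₁‖=2.026021, ‖b₂‖=2.026021; λ = 2/(‖b₁‖+‖b₂‖) = 0.493578, sign → tz>0 ⇒ λ=+0.493578
r₁ = λ·B[:,0] = (+0.97747,-0.00079,-0.21108); r₂ = λ·B[:,1] = (+0.01807,+0.99664,+0.07993)
r₃ = r₁×r₂ = (+0.21030,-0.08194,+0.97420); SVD([r₁ r₂ r₃]) → R = UVᵀ:
  R  [+0.97747 +0.01807 +0.21030]
  R  [-0.00079 +0.99664 -0.08194]
  R  [-0.21108 +0.07993 +0.97420]
t = (+0.09906, +0.02774, +0.49358) m
tr R = 2.948303; θ = arccos((tr R − 1)/2) = 0.227863 rad = 13.056°
axis k = ((R−Rᵀ)₃₂, (R−Rᵀ)₁₃, (R−Rᵀ)₂₁) / (2 sinθ) = (+0.358273, +0.932683, -0.041736)
rvec = θ·k = (+0.081637, +0.212524, -0.009510)

rvec=(0.0816, 0.2125, -0.0095) tvec=(0.0991, 0.0277, 0.4936)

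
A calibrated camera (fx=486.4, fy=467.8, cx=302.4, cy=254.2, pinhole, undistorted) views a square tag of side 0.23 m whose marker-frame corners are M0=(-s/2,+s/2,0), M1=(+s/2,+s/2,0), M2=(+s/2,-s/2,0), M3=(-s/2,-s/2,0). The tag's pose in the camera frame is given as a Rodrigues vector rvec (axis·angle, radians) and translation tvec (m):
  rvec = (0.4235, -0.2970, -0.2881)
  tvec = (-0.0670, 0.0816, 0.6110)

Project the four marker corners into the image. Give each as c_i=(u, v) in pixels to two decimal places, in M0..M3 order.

Intrinsics K: fx=486.4, fy=467.8, cx=302.4, cy=254.2
Marker side s = 0.23 m; corners in marker frame (Z=0):
  M0 = (-0.1150, +0.1150, 0)
  M1 = (+0.1150, +0.1150, 0)
  M2 = (+0.1150, -0.1150, 0)
  M3 = (-0.1150, -0.1150, 0)
rvec = (0.4235, -0.2970, -0.2881), |rvec| = θ = 0.59208 rad = 33.924°
Rodrigues: sinθ=0.55809, 1−cosθ=0.17022; R = I + sinθ·[k]× + (1−cosθ)·[k]×²:
    [+0.91687 +0.21049 -0.33919]
    [-0.33263 +0.87261 -0.35764]
    [+0.22071 +0.44073 +0.87008]
t = (-0.0670, 0.0816, 0.6110) m
M0: Pc = R·M0+t = (-0.14823, +0.22020, +0.63630); u = 486.4·(-0.14823)/0.63630 + 302.4 = 189.0878, v = 467.8·(+0.22020)/0.63630 + 254.2 = 416.0898
M1: Pc = R·M1+t = (+0.06265, +0.14370, +0.68707); u = 486.4·(+0.06265)/0.68707 + 302.4 = 346.7492, v = 467.8·(+0.14370)/0.68707 + 254.2 = 352.0388
M2: Pc = R·M2+t = (+0.01423, -0.05700, +0.58570); u = 486.4·(+0.01423)/0.58570 + 302.4 = 314.2206, v = 467.8·(-0.05700)/0.58570 + 254.2 = 208.6712
M3: Pc = R·M3+t = (-0.19665, +0.01950, +0.53493); u = 486.4·(-0.19665)/0.53493 + 302.4 = 123.5961, v = 467.8·(+0.01950)/0.53493 + 254.2 = 271.2550

c0=(189.09, 416.09) c1=(346.75, 352.04) c2=(314.22, 208.67) c3=(123.60, 271.26)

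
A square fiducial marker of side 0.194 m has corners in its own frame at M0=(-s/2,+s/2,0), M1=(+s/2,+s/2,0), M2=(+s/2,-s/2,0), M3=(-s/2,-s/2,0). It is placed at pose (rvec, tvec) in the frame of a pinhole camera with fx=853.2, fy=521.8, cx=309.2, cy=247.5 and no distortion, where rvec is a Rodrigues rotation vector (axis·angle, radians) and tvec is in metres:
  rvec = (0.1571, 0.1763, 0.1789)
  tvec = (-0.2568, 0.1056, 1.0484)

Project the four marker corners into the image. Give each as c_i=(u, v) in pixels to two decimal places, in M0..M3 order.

c0=(19.76, 335.13) c1=(163.99, 356.05) c2=(185.74, 262.78) c3=(36.31, 243.96)

Intrinsics K: fx=853.2, fy=521.8, cx=309.2, cy=247.5
Marker side s = 0.194 m; corners in marker frame (Z=0):
  M0 = (-0.0970, +0.0970, 0)
  M1 = (+0.0970, +0.0970, 0)
  M2 = (+0.0970, -0.0970, 0)
  M3 = (-0.0970, -0.0970, 0)
rvec = (0.1571, 0.1763, 0.1789), |rvec| = θ = 0.29626 rad = 16.974°
Rodrigues: sinθ=0.29194, 1−cosθ=0.04356; R = I + sinθ·[k]× + (1−cosθ)·[k]×²:
    [+0.96869 -0.16255 +0.18768]
    [+0.19004 +0.97186 -0.13916]
    [-0.15978 +0.17047 +0.97232]
t = (-0.2568, 0.1056, 1.0484) m
M0: Pc = R·M0+t = (-0.36653, +0.18144, +1.08043); u = 853.2·(-0.36653)/1.08043 + 309.2 = 19.7579, v = 521.8·(+0.18144)/1.08043 + 247.5 = 335.1256
M1: Pc = R·M1+t = (-0.17860, +0.21830, +1.04944); u = 853.2·(-0.17860)/1.04944 + 309.2 = 163.9932, v = 521.8·(+0.21830)/1.04944 + 247.5 = 356.0454
M2: Pc = R·M2+t = (-0.14707, +0.02976, +1.01637); u = 853.2·(-0.14707)/1.01637 + 309.2 = 185.7401, v = 521.8·(+0.02976)/1.01637 + 247.5 = 262.7804
M3: Pc = R·M3+t = (-0.33500, -0.00710, +1.04736); u = 853.2·(-0.33500)/1.04736 + 309.2 = 36.3070, v = 521.8·(-0.00710)/1.04736 + 247.5 = 243.9603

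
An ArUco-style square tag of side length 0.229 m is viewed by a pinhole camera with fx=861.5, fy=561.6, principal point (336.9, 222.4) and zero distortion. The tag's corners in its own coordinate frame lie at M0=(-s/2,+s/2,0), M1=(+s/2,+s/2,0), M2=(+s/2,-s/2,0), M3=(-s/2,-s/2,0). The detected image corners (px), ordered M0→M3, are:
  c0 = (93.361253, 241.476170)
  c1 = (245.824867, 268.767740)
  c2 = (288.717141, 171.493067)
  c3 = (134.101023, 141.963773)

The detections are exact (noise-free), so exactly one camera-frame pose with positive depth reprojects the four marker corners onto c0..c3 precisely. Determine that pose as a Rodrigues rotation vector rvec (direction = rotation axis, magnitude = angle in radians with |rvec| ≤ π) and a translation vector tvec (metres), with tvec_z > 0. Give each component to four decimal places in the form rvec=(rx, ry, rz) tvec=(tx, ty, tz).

Intrinsics K: fx=861.5, fy=561.6, cx=336.9, cy=222.4
Marker side s = 0.229 m; corners in marker frame (Z=0):
  M0 = (-0.1145, +0.1145, 0)
  M1 = (+0.1145, +0.1145, 0)
  M2 = (+0.1145, -0.1145, 0)
  M3 = (-0.1145, -0.1145, 0)
Detected image corners:
  c0 = (93.361253, 241.476170) px
  c1 = (245.824867, 268.767740) px
  c2 = (288.717141, 171.493067) px
  c3 = (134.101023, 141.963773) px
Planar DLT: solve 8×8 A·h = b for H (H[2,2]=1):
  H  [+684.85368 -167.05445 +190.97045]
  H  [+139.60256 +446.47492 +206.50925]
  H  [+0.07568 +0.08183 +1.00000]
B = K⁻¹H; ‖b₁‖=0.799556, ‖b₂‖=0.799556; λ = 2/(‖b₁‖+‖b₂‖) = 1.250694, sign → tz>0 ⇒ λ=+1.250694
r₁ = λ·B[:,0] = (+0.95723,+0.27341,+0.09466); r₂ = λ·B[:,1] = (-0.28255,+0.95378,+0.10235)
r₃ = r₁×r₂ = (-0.06230,-0.12471,+0.99023); SVD([r₁ r₂ r₃]) → R = UVᵀ:
  R  [+0.95723 -0.28255 -0.06230]
  R  [+0.27341 +0.95378 -0.12471]
  R  [+0.09466 +0.10235 +0.99023]
t = (-0.21186, -0.03539, +1.25069) m
tr R = 2.901241; θ = arccos((tr R − 1)/2) = 0.315567 rad = 18.081°
axis k = ((R−Rᵀ)₃₂, (R−Rᵀ)₁₃, (R−Rᵀ)₂₁) / (2 sinθ) = (+0.365806, -0.252868, +0.895681)
rvec = θ·k = (+0.115436, -0.079797, +0.282647)

rvec=(0.1154, -0.0798, 0.2826) tvec=(-0.2119, -0.0354, 1.2507)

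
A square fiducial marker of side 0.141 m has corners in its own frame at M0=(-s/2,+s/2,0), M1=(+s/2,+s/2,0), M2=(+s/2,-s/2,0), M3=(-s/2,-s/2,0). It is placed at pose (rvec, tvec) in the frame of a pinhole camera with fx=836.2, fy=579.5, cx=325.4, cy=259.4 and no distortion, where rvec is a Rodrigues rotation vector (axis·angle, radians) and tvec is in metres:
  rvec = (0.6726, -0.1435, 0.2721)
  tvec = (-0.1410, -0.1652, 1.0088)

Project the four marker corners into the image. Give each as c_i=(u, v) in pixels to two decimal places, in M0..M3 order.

c0=(140.41, 188.51) c1=(251.34, 206.02) c2=(280.32, 139.20) c3=(160.55, 117.98)

Intrinsics K: fx=836.2, fy=579.5, cx=325.4, cy=259.4
Marker side s = 0.141 m; corners in marker frame (Z=0):
  M0 = (-0.0705, +0.0705, 0)
  M1 = (+0.0705, +0.0705, 0)
  M2 = (+0.0705, -0.0705, 0)
  M3 = (-0.0705, -0.0705, 0)
rvec = (0.6726, -0.1435, 0.2721), |rvec| = θ = 0.73961 rad = 42.376°
Rodrigues: sinθ=0.67400, 1−cosθ=0.26127; R = I + sinθ·[k]× + (1−cosθ)·[k]×²:
    [+0.95480 -0.29406 -0.04336]
    [+0.20186 +0.74857 -0.63158]
    [+0.21818 +0.59429 +0.77409]
t = (-0.1410, -0.1652, 1.0088) m
M0: Pc = R·M0+t = (-0.22904, -0.12666, +1.03532); u = 836.2·(-0.22904)/1.03532 + 325.4 = 140.4058, v = 579.5·(-0.12666)/1.03532 + 259.4 = 188.5057
M1: Pc = R·M1+t = (-0.09442, -0.09819, +1.06608); u = 836.2·(-0.09442)/1.06608 + 325.4 = 251.3416, v = 579.5·(-0.09819)/1.06608 + 259.4 = 206.0233
M2: Pc = R·M2+t = (-0.05296, -0.20374, +0.98228); u = 836.2·(-0.05296)/0.98228 + 325.4 = 280.3203, v = 579.5·(-0.20374)/0.98228 + 259.4 = 139.2018
M3: Pc = R·M3+t = (-0.18758, -0.23221, +0.95152); u = 836.2·(-0.18758)/0.95152 + 325.4 = 160.5521, v = 579.5·(-0.23221)/0.95152 + 259.4 = 117.9812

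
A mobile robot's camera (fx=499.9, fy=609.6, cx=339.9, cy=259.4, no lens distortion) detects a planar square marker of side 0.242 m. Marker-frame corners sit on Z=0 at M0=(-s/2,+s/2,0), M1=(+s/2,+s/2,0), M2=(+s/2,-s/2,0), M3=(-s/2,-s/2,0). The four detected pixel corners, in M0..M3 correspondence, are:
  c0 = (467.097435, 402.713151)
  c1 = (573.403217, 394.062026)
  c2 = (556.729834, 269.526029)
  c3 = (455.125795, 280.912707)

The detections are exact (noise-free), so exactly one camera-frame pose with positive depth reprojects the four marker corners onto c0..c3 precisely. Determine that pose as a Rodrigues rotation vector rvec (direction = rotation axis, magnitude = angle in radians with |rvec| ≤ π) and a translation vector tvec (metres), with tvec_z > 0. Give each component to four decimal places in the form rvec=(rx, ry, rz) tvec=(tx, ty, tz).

Intrinsics K: fx=499.9, fy=609.6, cx=339.9, cy=259.4
Marker side s = 0.242 m; corners in marker frame (Z=0):
  M0 = (-0.1210, +0.1210, 0)
  M1 = (+0.1210, +0.1210, 0)
  M2 = (+0.1210, -0.1210, 0)
  M3 = (-0.1210, -0.1210, 0)
Detected image corners:
  c0 = (467.097435, 402.713151) px
  c1 = (573.403217, 394.062026) px
  c2 = (556.729834, 269.526029) px
  c3 = (455.125795, 280.912707) px
Planar DLT: solve 8×8 A·h = b for H (H[2,2]=1):
  H  [+375.08173 -29.35569 +512.27439]
  H  [-77.14987 +450.84942 +335.58353]
  H  [-0.10579 -0.17232 +1.00000]
B = K⁻¹H; ‖b₁‖=0.833025, ‖b₂‖=0.833025; λ = 2/(‖b₁‖+‖b₂‖) = 1.200445, sign → tz>0 ⇒ λ=+1.200445
r₁ = λ·B[:,0] = (+0.98706,-0.09788,-0.12700); r₂ = λ·B[:,1] = (+0.07016,+0.97585,-0.20686)
r₃ = r₁×r₂ = (+0.14418,+0.19527,+0.97009); SVD([r₁ r₂ r₃]) → R = UVᵀ:
  R  [+0.98706 +0.07016 +0.14418]
  R  [-0.09788 +0.97585 +0.19527]
  R  [-0.12700 -0.20686 +0.97009]
t = (+0.41393, +0.15002, +1.20044) m
tr R = 2.933006; θ = arccos((tr R − 1)/2) = 0.259560 rad = 14.872°
axis k = ((R−Rᵀ)₃₂, (R−Rᵀ)₁₃, (R−Rᵀ)₂₁) / (2 sinθ) = (-0.783411, +0.528296, -0.327370)
rvec = θ·k = (-0.203342, +0.137125, -0.084972)

rvec=(-0.2033, 0.1371, -0.0850) tvec=(0.4139, 0.1500, 1.2004)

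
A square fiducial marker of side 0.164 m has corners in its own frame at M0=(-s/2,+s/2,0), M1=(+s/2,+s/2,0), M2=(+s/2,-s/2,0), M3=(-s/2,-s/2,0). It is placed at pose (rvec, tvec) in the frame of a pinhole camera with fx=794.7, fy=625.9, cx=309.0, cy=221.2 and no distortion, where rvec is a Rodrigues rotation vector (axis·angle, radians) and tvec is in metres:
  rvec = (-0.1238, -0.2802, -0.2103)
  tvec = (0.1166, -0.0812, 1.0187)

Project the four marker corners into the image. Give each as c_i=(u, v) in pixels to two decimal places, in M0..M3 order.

c0=(355.53, 229.96) c1=(471.74, 210.88) c2=(441.76, 116.12) c3=(325.90, 130.48)

Intrinsics K: fx=794.7, fy=625.9, cx=309.0, cy=221.2
Marker side s = 0.164 m; corners in marker frame (Z=0):
  M0 = (-0.0820, +0.0820, 0)
  M1 = (+0.0820, +0.0820, 0)
  M2 = (+0.0820, -0.0820, 0)
  M3 = (-0.0820, -0.0820, 0)
rvec = (-0.1238, -0.2802, -0.2103), |rvec| = θ = 0.37157 rad = 21.289°
Rodrigues: sinθ=0.36308, 1−cosθ=0.06824; R = I + sinθ·[k]× + (1−cosθ)·[k]×²:
    [+0.93933 +0.22264 -0.26093]
    [-0.18835 +0.97056 +0.15010]
    [+0.28667 -0.09185 +0.95362]
t = (0.1166, -0.0812, 1.0187) m
M0: Pc = R·M0+t = (+0.05783, +0.01383, +0.98766); u = 794.7·(+0.05783)/0.98766 + 309.0 = 355.5325, v = 625.9·(+0.01383)/0.98766 + 221.2 = 229.9649
M1: Pc = R·M1+t = (+0.21188, -0.01706, +1.03468); u = 794.7·(+0.21188)/1.03468 + 309.0 = 471.7395, v = 625.9·(-0.01706)/1.03468 + 221.2 = 210.8810
M2: Pc = R·M2+t = (+0.17537, -0.17623, +1.04974); u = 794.7·(+0.17537)/1.04974 + 309.0 = 441.7623, v = 625.9·(-0.17623)/1.04974 + 221.2 = 116.1234
M3: Pc = R·M3+t = (+0.02132, -0.14534, +1.00272); u = 794.7·(+0.02132)/1.00272 + 309.0 = 325.8955, v = 625.9·(-0.14534)/1.00272 + 221.2 = 130.4778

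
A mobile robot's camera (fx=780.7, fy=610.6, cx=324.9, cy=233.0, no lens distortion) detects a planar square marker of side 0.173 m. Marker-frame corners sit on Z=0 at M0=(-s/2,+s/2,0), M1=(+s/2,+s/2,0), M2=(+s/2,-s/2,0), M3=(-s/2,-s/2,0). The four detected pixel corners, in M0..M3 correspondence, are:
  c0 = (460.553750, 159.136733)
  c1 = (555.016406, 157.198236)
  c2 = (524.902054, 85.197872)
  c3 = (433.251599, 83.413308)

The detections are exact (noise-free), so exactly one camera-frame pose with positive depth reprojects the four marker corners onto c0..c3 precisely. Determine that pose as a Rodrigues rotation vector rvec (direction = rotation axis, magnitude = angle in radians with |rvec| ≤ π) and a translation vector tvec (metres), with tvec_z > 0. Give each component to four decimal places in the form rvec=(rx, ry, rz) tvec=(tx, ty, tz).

Intrinsics K: fx=780.7, fy=610.6, cx=324.9, cy=233.0
Marker side s = 0.173 m; corners in marker frame (Z=0):
  M0 = (-0.0865, +0.0865, 0)
  M1 = (+0.0865, +0.0865, 0)
  M2 = (+0.0865, -0.0865, 0)
  M3 = (-0.0865, -0.0865, 0)
Detected image corners:
  c0 = (460.553750, 159.136733) px
  c1 = (555.016406, 157.198236) px
  c2 = (524.902054, 85.197872) px
  c3 = (433.251599, 83.413308) px
Planar DLT: solve 8×8 A·h = b for H (H[2,2]=1):
  H  [+681.34449 +35.64306 +494.27410]
  H  [+35.09164 +394.61115 +120.39066]
  H  [+0.29109 -0.26449 +1.00000]
B = K⁻¹H; ‖b₁‖=0.807775, ‖b₂‖=0.807775; λ = 2/(‖b₁‖+‖b₂‖) = 1.237968, sign → tz>0 ⇒ λ=+1.237968
r₁ = λ·B[:,0] = (+0.93045,-0.06636,+0.36036); r₂ = λ·B[:,1] = (+0.19278,+0.92500,-0.32742)
r₃ = r₁×r₂ = (-0.31160,+0.37412,+0.87346); SVD([r₁ r₂ r₃]) → R = UVᵀ:
  R  [+0.93045 +0.19278 -0.31160]
  R  [-0.06636 +0.92500 +0.37412]
  R  [+0.36036 -0.32742 +0.87346]
t = (+0.26858, -0.22831, +1.23797) m
tr R = 2.728915; θ = arccos((tr R − 1)/2) = 0.526726 rad = 30.179°
axis k = ((R−Rᵀ)₃₂, (R−Rᵀ)₁₃, (R−Rᵀ)₂₁) / (2 sinθ) = (-0.697771, -0.668341, -0.257750)
rvec = θ·k = (-0.367534, -0.352033, -0.135763)

rvec=(-0.3675, -0.3520, -0.1358) tvec=(0.2686, -0.2283, 1.2380)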